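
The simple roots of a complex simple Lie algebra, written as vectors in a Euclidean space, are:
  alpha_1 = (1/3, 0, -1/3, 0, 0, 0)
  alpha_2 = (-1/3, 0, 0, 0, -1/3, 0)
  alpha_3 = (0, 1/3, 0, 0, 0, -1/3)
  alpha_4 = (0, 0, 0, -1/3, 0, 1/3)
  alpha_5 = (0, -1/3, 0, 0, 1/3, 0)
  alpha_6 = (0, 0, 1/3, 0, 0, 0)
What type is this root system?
B_6

Compute the Cartan integers a_ij = 2(alpha_i, alpha_j)/(alpha_j, alpha_j); the resulting 6x6 Cartan matrix is
[[2, -1, 0, 0, 0, -2], [-1, 2, 0, 0, -1, 0], [0, 0, 2, -1, -1, 0], [0, 0, -1, 2, 0, 0], [0, -1, -1, 0, 2, 0], [-1, 0, 0, 0, 0, 2]].
The roots have two lengths (squared-length ratio 2:1); the short ones are alpha_{6}. The associated Dynkin diagram is a chain of 6 nodes with a double edge at one end; the terminal node there is the unique short simple root (B_6), so the type is B_6 (the algebra so(13)).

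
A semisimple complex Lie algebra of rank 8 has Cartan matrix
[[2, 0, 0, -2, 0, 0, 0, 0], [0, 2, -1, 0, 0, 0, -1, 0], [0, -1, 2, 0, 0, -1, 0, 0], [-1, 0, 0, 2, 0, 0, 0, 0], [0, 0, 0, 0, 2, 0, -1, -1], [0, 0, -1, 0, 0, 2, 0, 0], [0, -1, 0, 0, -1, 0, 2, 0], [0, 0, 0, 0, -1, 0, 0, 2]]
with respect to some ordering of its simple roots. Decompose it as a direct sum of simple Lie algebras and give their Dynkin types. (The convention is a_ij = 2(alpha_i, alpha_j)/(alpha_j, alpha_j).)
A_6 (sl(7)) + B_2 (so(5))

The diagram associated to this matrix has two connected components: the simple roots {alpha_2, alpha_3, alpha_5, alpha_6, alpha_7, alpha_8} form a chain of 6 nodes with single edges (A_6), and {alpha_1, alpha_4} form a chain of 2 nodes with a double edge at one end; the terminal node there is the unique short simple root (B_2). A semisimple Lie algebra decomposes uniquely as the direct sum of simple ideals, one per connected component of its Dynkin diagram, so g ≅ A_6 ⊕ B_2 (dimension 48 + 10 = 58).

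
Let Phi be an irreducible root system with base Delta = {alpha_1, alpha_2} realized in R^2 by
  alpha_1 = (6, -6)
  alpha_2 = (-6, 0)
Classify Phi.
Compute the Cartan integers a_ij = 2(alpha_i, alpha_j)/(alpha_j, alpha_j); the resulting 2x2 Cartan matrix is
[[2, -2], [-1, 2]].
The roots have two lengths (squared-length ratio 2:1); the short ones are alpha_{2}. The associated Dynkin diagram is a chain of 2 nodes with a double edge at one end; the terminal node there is the unique short simple root (B_2), so the type is B_2 (the algebra so(5)).

B_2 (so(5))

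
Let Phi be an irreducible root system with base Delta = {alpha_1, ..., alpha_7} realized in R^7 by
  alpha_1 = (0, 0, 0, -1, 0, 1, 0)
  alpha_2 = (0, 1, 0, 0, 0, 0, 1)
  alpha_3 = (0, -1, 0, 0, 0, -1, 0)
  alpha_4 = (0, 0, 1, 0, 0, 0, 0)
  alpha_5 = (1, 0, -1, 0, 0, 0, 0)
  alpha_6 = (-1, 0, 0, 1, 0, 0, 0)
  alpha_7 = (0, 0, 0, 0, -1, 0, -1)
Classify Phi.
Compute the Cartan integers a_ij = 2(alpha_i, alpha_j)/(alpha_j, alpha_j); the resulting 7x7 Cartan matrix is
[[2, 0, -1, 0, 0, -1, 0], [0, 2, -1, 0, 0, 0, -1], [-1, -1, 2, 0, 0, 0, 0], [0, 0, 0, 2, -1, 0, 0], [0, 0, 0, -2, 2, -1, 0], [-1, 0, 0, 0, -1, 2, 0], [0, -1, 0, 0, 0, 0, 2]].
The roots have two lengths (squared-length ratio 2:1); the short ones are alpha_{4}. The associated Dynkin diagram is a chain of 7 nodes with a double edge at one end; the terminal node there is the unique short simple root (B_7), so the type is B_7 (the algebra so(15)).

type B_7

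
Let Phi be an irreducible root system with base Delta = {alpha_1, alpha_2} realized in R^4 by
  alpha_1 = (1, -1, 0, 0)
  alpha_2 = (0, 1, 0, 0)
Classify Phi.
B_2

Compute the Cartan integers a_ij = 2(alpha_i, alpha_j)/(alpha_j, alpha_j); the resulting 2x2 Cartan matrix is
[[2, -2], [-1, 2]].
The roots have two lengths (squared-length ratio 2:1); the short ones are alpha_{2}. The associated Dynkin diagram is a chain of 2 nodes with a double edge at one end; the terminal node there is the unique short simple root (B_2), so the type is B_2 (the algebra so(5)).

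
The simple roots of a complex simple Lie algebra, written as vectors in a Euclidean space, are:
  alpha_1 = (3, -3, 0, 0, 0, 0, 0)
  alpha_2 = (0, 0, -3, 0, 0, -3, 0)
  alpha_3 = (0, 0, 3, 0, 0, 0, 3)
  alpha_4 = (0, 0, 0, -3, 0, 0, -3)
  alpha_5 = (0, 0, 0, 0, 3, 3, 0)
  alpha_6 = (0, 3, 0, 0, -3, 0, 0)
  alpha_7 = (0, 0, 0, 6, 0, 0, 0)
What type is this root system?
Compute the Cartan integers a_ij = 2(alpha_i, alpha_j)/(alpha_j, alpha_j); the resulting 7x7 Cartan matrix is
[[2, 0, 0, 0, 0, -1, 0], [0, 2, -1, 0, -1, 0, 0], [0, -1, 2, -1, 0, 0, 0], [0, 0, -1, 2, 0, 0, -1], [0, -1, 0, 0, 2, -1, 0], [-1, 0, 0, 0, -1, 2, 0], [0, 0, 0, -2, 0, 0, 2]].
The roots have two lengths (squared-length ratio 2:1); the short ones are alpha_{1,2,3,4,5,6}. The associated Dynkin diagram is a chain of 7 nodes with a double edge at one end; the terminal node there is the unique long simple root (C_7), so the type is C_7 (the algebra sp(14)).

type C_7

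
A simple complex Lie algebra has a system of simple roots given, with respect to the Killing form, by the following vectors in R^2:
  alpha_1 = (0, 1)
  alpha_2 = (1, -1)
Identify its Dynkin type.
Compute the Cartan integers a_ij = 2(alpha_i, alpha_j)/(alpha_j, alpha_j); the resulting 2x2 Cartan matrix is
[[2, -1], [-2, 2]].
The roots have two lengths (squared-length ratio 2:1); the short ones are alpha_{1}. The associated Dynkin diagram is a chain of 2 nodes with a double edge at one end; the terminal node there is the unique short simple root (B_2), so the type is B_2 (the algebra so(5)).

B_2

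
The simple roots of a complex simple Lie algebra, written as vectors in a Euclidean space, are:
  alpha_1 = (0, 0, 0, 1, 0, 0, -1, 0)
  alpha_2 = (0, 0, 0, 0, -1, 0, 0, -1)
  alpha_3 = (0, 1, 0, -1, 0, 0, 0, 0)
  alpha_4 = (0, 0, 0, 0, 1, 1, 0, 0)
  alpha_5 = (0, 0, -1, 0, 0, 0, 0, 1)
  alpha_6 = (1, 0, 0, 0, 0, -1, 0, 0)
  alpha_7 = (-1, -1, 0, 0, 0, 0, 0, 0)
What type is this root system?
type A_7

Compute the Cartan integers a_ij = 2(alpha_i, alpha_j)/(alpha_j, alpha_j); the resulting 7x7 Cartan matrix is
[[2, 0, -1, 0, 0, 0, 0], [0, 2, 0, -1, -1, 0, 0], [-1, 0, 2, 0, 0, 0, -1], [0, -1, 0, 2, 0, -1, 0], [0, -1, 0, 0, 2, 0, 0], [0, 0, 0, -1, 0, 2, -1], [0, 0, -1, 0, 0, -1, 2]].
All simple roots have the same length, so the diagram is simply laced. The associated Dynkin diagram is a chain of 7 nodes with single edges (A_7), so the type is A_7 (the algebra sl(8)).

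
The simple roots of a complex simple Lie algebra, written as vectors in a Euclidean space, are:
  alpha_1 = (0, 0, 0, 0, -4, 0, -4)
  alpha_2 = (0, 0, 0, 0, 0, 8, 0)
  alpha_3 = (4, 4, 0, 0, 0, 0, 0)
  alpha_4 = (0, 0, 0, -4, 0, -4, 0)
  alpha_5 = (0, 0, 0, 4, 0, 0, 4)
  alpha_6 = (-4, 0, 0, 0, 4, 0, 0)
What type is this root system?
C_6

Compute the Cartan integers a_ij = 2(alpha_i, alpha_j)/(alpha_j, alpha_j); the resulting 6x6 Cartan matrix is
[[2, 0, 0, 0, -1, -1], [0, 2, 0, -2, 0, 0], [0, 0, 2, 0, 0, -1], [0, -1, 0, 2, -1, 0], [-1, 0, 0, -1, 2, 0], [-1, 0, -1, 0, 0, 2]].
The roots have two lengths (squared-length ratio 2:1); the short ones are alpha_{1,3,4,5,6}. The associated Dynkin diagram is a chain of 6 nodes with a double edge at one end; the terminal node there is the unique long simple root (C_6), so the type is C_6 (the algebra sp(12)).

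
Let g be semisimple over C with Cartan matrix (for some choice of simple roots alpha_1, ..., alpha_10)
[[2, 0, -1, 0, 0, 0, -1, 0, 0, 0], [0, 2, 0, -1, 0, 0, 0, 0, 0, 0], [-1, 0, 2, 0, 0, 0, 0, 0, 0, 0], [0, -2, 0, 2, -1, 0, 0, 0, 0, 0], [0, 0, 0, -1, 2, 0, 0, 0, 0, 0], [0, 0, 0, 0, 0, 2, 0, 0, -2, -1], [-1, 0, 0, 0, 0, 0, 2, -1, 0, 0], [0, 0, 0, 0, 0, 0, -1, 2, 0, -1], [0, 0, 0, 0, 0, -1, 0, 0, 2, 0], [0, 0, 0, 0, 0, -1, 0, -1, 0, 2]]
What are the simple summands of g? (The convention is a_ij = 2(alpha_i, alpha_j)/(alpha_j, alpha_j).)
The diagram associated to this matrix has two connected components: the simple roots {alpha_2, alpha_4, alpha_5} form a chain of 3 nodes with a double edge at one end; the terminal node there is the unique short simple root (B_3), and {alpha_1, alpha_3, alpha_6, alpha_7, alpha_8, alpha_9, alpha_10} form a chain of 7 nodes with a double edge at one end; the terminal node there is the unique short simple root (B_7). A semisimple Lie algebra decomposes uniquely as the direct sum of simple ideals, one per connected component of its Dynkin diagram, so g ≅ B_3 ⊕ B_7 (dimension 21 + 105 = 126).

B_3 ⊕ B_7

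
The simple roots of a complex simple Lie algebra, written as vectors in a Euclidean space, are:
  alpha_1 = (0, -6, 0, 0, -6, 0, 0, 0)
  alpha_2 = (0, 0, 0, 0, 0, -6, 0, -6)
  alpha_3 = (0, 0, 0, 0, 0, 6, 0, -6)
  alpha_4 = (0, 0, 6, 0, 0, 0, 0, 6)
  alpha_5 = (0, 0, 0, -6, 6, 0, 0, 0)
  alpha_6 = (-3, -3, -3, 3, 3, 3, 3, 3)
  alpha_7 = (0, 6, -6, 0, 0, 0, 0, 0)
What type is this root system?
type E_7

Compute the Cartan integers a_ij = 2(alpha_i, alpha_j)/(alpha_j, alpha_j); the resulting 7x7 Cartan matrix is
[[2, 0, 0, 0, -1, 0, -1], [0, 2, 0, -1, 0, -1, 0], [0, 0, 2, -1, 0, 0, 0], [0, -1, -1, 2, 0, 0, -1], [-1, 0, 0, 0, 2, 0, 0], [0, -1, 0, 0, 0, 2, 0], [-1, 0, 0, -1, 0, 0, 2]].
All simple roots have the same length, so the diagram is simply laced. The associated Dynkin diagram is a chain of 6 nodes with one extra node attached to the third node from one end (E_7), so the type is E_7.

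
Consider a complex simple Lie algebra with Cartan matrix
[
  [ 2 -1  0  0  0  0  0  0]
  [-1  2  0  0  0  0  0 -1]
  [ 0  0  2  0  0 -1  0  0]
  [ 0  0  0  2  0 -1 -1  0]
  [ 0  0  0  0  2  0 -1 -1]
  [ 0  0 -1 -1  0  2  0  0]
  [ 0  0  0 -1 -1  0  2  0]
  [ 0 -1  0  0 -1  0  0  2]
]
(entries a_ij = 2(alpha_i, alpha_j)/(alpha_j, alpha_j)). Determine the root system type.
The matrix has rank 8 with 2's on the diagonal. Reading the off-diagonal entries as Dynkin edges (a single edge where a_ij = a_ji = -1; a double or triple edge where a_ij * a_ji = 2 or 3), the diagram is a chain of 8 nodes with single edges (A_8). One simple-root ordering that puts it in standard form is (alpha_3, alpha_6, alpha_4, alpha_7, alpha_5, alpha_8, alpha_2, alpha_1). So the algebra is type A_8, i.e. sl(9).

A_8 (sl(9))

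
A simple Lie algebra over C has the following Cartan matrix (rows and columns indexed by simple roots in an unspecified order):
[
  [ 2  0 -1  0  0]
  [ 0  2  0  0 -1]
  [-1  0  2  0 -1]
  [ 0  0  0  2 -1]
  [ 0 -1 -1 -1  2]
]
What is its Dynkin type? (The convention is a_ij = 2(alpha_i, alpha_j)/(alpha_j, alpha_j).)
type D_5

The matrix has rank 5 with 2's on the diagonal. Reading the off-diagonal entries as Dynkin edges (a single edge where a_ij = a_ji = -1; a double or triple edge where a_ij * a_ji = 2 or 3), the diagram is a chain of 3 nodes with a fork of two nodes at one end (D_5). One simple-root ordering that puts it in standard form is (alpha_1, alpha_3, alpha_5, alpha_4, alpha_2). So the algebra is type D_5, i.e. so(10).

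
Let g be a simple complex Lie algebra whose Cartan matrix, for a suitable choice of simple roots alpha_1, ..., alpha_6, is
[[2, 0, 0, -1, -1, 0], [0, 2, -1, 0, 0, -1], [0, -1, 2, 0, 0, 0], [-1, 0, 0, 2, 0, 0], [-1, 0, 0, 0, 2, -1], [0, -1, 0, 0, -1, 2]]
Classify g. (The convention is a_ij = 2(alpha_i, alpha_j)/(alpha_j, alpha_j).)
A6

The matrix has rank 6 with 2's on the diagonal. Reading the off-diagonal entries as Dynkin edges (a single edge where a_ij = a_ji = -1; a double or triple edge where a_ij * a_ji = 2 or 3), the diagram is a chain of 6 nodes with single edges (A_6). One simple-root ordering that puts it in standard form is (alpha_3, alpha_2, alpha_6, alpha_5, alpha_1, alpha_4). So the algebra is type A_6, i.e. sl(7).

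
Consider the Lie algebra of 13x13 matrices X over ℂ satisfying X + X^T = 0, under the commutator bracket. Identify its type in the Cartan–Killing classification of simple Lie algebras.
B_6 (so(13))

This is so(13) with 13 odd, which has dimension 13(13-1)/2 = 78 and rank (13-1)/2 = 6. In the classification of classical Lie algebras, the orthogonal algebra so(2n+1) in an odd number of variables has type B_n; here n = 6, so the Dynkin diagram is a chain of 6 nodes with a double edge at one end; the terminal node there is the unique short simple root (B_6). Hence the type is B_6.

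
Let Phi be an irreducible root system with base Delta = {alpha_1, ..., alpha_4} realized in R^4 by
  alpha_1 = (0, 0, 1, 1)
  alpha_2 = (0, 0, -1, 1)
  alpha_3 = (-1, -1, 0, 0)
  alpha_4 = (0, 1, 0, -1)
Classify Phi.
D4

Compute the Cartan integers a_ij = 2(alpha_i, alpha_j)/(alpha_j, alpha_j); the resulting 4x4 Cartan matrix is
[[2, 0, 0, -1], [0, 2, 0, -1], [0, 0, 2, -1], [-1, -1, -1, 2]].
All simple roots have the same length, so the diagram is simply laced. The associated Dynkin diagram is a chain of 2 nodes with a fork of two nodes at one end (D_4), so the type is D_4 (the algebra so(8)).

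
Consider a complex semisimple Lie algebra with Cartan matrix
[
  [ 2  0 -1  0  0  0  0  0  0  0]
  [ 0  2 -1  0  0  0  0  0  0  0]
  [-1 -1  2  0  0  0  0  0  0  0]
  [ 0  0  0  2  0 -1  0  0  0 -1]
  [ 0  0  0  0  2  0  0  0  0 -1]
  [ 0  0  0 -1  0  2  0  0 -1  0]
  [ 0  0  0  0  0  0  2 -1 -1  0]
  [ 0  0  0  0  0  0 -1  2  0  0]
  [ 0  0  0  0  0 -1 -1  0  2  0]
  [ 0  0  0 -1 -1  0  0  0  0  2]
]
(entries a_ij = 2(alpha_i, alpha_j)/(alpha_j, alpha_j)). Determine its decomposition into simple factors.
A_3 (sl(4)) + A_7 (sl(8))

The diagram associated to this matrix has two connected components: the simple roots {alpha_1, alpha_2, alpha_3} form a chain of 3 nodes with single edges (A_3), and {alpha_4, alpha_5, alpha_6, alpha_7, alpha_8, alpha_9, alpha_10} form a chain of 7 nodes with single edges (A_7). A semisimple Lie algebra decomposes uniquely as the direct sum of simple ideals, one per connected component of its Dynkin diagram, so g ≅ A_3 ⊕ A_7 (dimension 15 + 63 = 78).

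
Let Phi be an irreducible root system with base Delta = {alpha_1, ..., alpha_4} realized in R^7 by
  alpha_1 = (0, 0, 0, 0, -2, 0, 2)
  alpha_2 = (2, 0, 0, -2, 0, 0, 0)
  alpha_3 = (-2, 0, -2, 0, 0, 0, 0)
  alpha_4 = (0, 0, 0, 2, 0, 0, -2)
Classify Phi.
A4

Compute the Cartan integers a_ij = 2(alpha_i, alpha_j)/(alpha_j, alpha_j); the resulting 4x4 Cartan matrix is
[[2, 0, 0, -1], [0, 2, -1, -1], [0, -1, 2, 0], [-1, -1, 0, 2]].
All simple roots have the same length, so the diagram is simply laced. The associated Dynkin diagram is a chain of 4 nodes with single edges (A_4), so the type is A_4 (the algebra sl(5)).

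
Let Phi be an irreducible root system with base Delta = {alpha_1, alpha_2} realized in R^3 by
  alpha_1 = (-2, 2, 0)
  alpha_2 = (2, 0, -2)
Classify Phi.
Compute the Cartan integers a_ij = 2(alpha_i, alpha_j)/(alpha_j, alpha_j); the resulting 2x2 Cartan matrix is
[[2, -1], [-1, 2]].
All simple roots have the same length, so the diagram is simply laced. The associated Dynkin diagram is a chain of 2 nodes with single edges (A_2), so the type is A_2 (the algebra sl(3)).

A_2 (sl(3))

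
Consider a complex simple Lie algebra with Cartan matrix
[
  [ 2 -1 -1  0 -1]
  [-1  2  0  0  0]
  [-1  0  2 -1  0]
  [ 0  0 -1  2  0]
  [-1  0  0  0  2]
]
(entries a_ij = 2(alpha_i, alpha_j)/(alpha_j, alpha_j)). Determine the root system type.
The matrix has rank 5 with 2's on the diagonal. Reading the off-diagonal entries as Dynkin edges (a single edge where a_ij = a_ji = -1; a double or triple edge where a_ij * a_ji = 2 or 3), the diagram is a chain of 3 nodes with a fork of two nodes at one end (D_5). One simple-root ordering that puts it in standard form is (alpha_4, alpha_3, alpha_1, alpha_5, alpha_2). So the algebra is type D_5, i.e. so(10).

D_5 (so(10))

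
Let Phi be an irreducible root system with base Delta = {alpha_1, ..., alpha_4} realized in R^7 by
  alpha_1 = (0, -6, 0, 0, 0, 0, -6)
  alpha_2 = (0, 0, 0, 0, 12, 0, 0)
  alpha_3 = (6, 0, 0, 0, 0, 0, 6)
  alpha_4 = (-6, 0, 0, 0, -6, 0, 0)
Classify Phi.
C4

Compute the Cartan integers a_ij = 2(alpha_i, alpha_j)/(alpha_j, alpha_j); the resulting 4x4 Cartan matrix is
[[2, 0, -1, 0], [0, 2, 0, -2], [-1, 0, 2, -1], [0, -1, -1, 2]].
The roots have two lengths (squared-length ratio 2:1); the short ones are alpha_{1,3,4}. The associated Dynkin diagram is a chain of 4 nodes with a double edge at one end; the terminal node there is the unique long simple root (C_4), so the type is C_4 (the algebra sp(8)).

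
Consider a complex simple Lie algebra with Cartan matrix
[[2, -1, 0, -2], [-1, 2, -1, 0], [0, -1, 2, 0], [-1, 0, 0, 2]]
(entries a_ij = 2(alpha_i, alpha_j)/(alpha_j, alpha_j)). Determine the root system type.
type B_4

The matrix has rank 4 with 2's on the diagonal. Reading the off-diagonal entries as Dynkin edges (a single edge where a_ij = a_ji = -1; a double or triple edge where a_ij * a_ji = 2 or 3), the diagram is a chain of 4 nodes with a double edge at one end; the terminal node there is the unique short simple root (B_4). One simple-root ordering that puts it in standard form is (alpha_3, alpha_2, alpha_1, alpha_4). So the algebra is type B_4, i.e. so(9).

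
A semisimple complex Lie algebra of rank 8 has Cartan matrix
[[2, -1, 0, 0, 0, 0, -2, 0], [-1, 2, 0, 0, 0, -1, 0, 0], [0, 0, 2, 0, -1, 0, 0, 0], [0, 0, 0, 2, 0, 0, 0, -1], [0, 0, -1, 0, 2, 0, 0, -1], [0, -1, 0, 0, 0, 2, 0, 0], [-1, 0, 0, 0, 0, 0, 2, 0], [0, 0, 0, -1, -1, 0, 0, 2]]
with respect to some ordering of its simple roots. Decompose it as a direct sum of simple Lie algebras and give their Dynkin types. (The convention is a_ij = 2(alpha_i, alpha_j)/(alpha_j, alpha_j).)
A_4 (sl(5)) ⊕ B_4 (so(9))

The diagram associated to this matrix has two connected components: the simple roots {alpha_3, alpha_4, alpha_5, alpha_8} form a chain of 4 nodes with single edges (A_4), and {alpha_1, alpha_2, alpha_6, alpha_7} form a chain of 4 nodes with a double edge at one end; the terminal node there is the unique short simple root (B_4). A semisimple Lie algebra decomposes uniquely as the direct sum of simple ideals, one per connected component of its Dynkin diagram, so g ≅ A_4 ⊕ B_4 (dimension 24 + 36 = 60).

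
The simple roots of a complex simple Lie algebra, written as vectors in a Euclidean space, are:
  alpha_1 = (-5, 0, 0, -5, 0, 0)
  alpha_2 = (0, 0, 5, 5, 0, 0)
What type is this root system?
A_2

Compute the Cartan integers a_ij = 2(alpha_i, alpha_j)/(alpha_j, alpha_j); the resulting 2x2 Cartan matrix is
[[2, -1], [-1, 2]].
All simple roots have the same length, so the diagram is simply laced. The associated Dynkin diagram is a chain of 2 nodes with single edges (A_2), so the type is A_2 (the algebra sl(3)).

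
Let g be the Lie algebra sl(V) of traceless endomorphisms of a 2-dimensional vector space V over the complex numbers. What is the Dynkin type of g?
This is sl(2), which has dimension 2^2 - 1 = 3 and rank 2 - 1 = 1 (a Cartan subalgebra is the diagonal traceless matrices). In the classification of classical Lie algebras, the special linear algebra sl(n+1) has type A_n; here n = 1, so the Dynkin diagram is a chain of 1 nodes with single edges (A_1). Hence the type is A_1.

type A_1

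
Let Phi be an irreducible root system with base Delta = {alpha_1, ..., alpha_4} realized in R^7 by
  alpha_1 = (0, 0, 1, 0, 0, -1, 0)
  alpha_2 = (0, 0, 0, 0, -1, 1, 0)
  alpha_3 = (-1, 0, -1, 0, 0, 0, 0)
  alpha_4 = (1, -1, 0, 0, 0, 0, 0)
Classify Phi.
A4

Compute the Cartan integers a_ij = 2(alpha_i, alpha_j)/(alpha_j, alpha_j); the resulting 4x4 Cartan matrix is
[[2, -1, -1, 0], [-1, 2, 0, 0], [-1, 0, 2, -1], [0, 0, -1, 2]].
All simple roots have the same length, so the diagram is simply laced. The associated Dynkin diagram is a chain of 4 nodes with single edges (A_4), so the type is A_4 (the algebra sl(5)).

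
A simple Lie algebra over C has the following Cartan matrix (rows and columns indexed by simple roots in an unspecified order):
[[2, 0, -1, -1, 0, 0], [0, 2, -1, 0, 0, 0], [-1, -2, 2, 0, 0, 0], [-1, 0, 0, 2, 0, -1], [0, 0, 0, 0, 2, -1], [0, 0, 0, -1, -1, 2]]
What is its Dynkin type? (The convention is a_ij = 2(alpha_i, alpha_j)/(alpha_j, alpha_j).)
B6

The matrix has rank 6 with 2's on the diagonal. Reading the off-diagonal entries as Dynkin edges (a single edge where a_ij = a_ji = -1; a double or triple edge where a_ij * a_ji = 2 or 3), the diagram is a chain of 6 nodes with a double edge at one end; the terminal node there is the unique short simple root (B_6). One simple-root ordering that puts it in standard form is (alpha_5, alpha_6, alpha_4, alpha_1, alpha_3, alpha_2). So the algebra is type B_6, i.e. so(13).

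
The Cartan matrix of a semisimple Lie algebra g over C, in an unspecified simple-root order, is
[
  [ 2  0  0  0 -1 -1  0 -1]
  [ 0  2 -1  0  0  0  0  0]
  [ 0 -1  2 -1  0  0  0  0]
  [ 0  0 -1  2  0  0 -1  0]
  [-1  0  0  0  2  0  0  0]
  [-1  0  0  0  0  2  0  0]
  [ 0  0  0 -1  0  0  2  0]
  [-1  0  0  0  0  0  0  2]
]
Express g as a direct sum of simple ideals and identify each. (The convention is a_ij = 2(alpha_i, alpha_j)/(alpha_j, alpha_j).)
The diagram associated to this matrix has two connected components: the simple roots {alpha_2, alpha_3, alpha_4, alpha_7} form a chain of 4 nodes with single edges (A_4), and {alpha_1, alpha_5, alpha_6, alpha_8} form a chain of 2 nodes with a fork of two nodes at one end (D_4). A semisimple Lie algebra decomposes uniquely as the direct sum of simple ideals, one per connected component of its Dynkin diagram, so g ≅ A_4 ⊕ D_4 (dimension 24 + 28 = 52).

A_4 + D_4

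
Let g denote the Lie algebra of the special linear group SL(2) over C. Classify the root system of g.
This is sl(2), which has dimension 2^2 - 1 = 3 and rank 2 - 1 = 1 (a Cartan subalgebra is the diagonal traceless matrices). In the classification of classical Lie algebras, the special linear algebra sl(n+1) has type A_n; here n = 1, so the Dynkin diagram is a chain of 1 nodes with single edges (A_1). Hence the type is A_1.

A1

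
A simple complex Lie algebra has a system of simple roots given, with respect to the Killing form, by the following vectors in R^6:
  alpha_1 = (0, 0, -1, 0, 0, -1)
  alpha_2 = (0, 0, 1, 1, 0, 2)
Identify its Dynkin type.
Compute the Cartan integers a_ij = 2(alpha_i, alpha_j)/(alpha_j, alpha_j); the resulting 2x2 Cartan matrix is
[[2, -1], [-3, 2]].
The roots have two lengths (squared-length ratio 3:1); the short ones are alpha_{1}. The associated Dynkin diagram is two nodes joined by a triple edge (G_2), so the type is G_2.

G_2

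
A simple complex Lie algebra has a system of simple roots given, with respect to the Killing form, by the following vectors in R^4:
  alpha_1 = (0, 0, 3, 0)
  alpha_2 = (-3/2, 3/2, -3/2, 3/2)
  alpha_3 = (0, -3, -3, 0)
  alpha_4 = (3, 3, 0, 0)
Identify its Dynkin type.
F4

Compute the Cartan integers a_ij = 2(alpha_i, alpha_j)/(alpha_j, alpha_j); the resulting 4x4 Cartan matrix is
[[2, -1, -1, 0], [-1, 2, 0, 0], [-2, 0, 2, -1], [0, 0, -1, 2]].
The roots have two lengths (squared-length ratio 2:1); the short ones are alpha_{1,2}. The associated Dynkin diagram is a chain of 4 nodes with a double edge between the middle two (F_4), so the type is F_4.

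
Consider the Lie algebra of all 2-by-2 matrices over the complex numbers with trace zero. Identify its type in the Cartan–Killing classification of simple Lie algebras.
This is sl(2), which has dimension 2^2 - 1 = 3 and rank 2 - 1 = 1 (a Cartan subalgebra is the diagonal traceless matrices). In the classification of classical Lie algebras, the special linear algebra sl(n+1) has type A_n; here n = 1, so the Dynkin diagram is a chain of 1 nodes with single edges (A_1). Hence the type is A_1.

A_1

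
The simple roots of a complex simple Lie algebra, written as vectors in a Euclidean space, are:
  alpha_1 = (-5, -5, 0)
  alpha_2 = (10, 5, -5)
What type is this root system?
G_2

Compute the Cartan integers a_ij = 2(alpha_i, alpha_j)/(alpha_j, alpha_j); the resulting 2x2 Cartan matrix is
[[2, -1], [-3, 2]].
The roots have two lengths (squared-length ratio 3:1); the short ones are alpha_{1}. The associated Dynkin diagram is two nodes joined by a triple edge (G_2), so the type is G_2.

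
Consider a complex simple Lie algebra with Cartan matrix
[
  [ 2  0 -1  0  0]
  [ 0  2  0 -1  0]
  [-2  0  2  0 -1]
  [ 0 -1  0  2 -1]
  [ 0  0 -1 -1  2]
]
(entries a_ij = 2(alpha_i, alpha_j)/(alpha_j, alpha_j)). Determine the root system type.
B_5

The matrix has rank 5 with 2's on the diagonal. Reading the off-diagonal entries as Dynkin edges (a single edge where a_ij = a_ji = -1; a double or triple edge where a_ij * a_ji = 2 or 3), the diagram is a chain of 5 nodes with a double edge at one end; the terminal node there is the unique short simple root (B_5). One simple-root ordering that puts it in standard form is (alpha_2, alpha_4, alpha_5, alpha_3, alpha_1). So the algebra is type B_5, i.e. so(11).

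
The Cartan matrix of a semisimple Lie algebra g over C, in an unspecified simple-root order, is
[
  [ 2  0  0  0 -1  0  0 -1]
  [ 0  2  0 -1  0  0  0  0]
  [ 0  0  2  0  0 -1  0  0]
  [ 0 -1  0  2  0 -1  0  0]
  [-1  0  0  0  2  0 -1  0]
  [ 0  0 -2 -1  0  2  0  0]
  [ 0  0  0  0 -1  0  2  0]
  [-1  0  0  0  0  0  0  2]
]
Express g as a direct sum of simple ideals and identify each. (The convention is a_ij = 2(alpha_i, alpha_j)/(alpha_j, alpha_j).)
The diagram associated to this matrix has two connected components: the simple roots {alpha_1, alpha_5, alpha_7, alpha_8} form a chain of 4 nodes with single edges (A_4), and {alpha_2, alpha_3, alpha_4, alpha_6} form a chain of 4 nodes with a double edge at one end; the terminal node there is the unique short simple root (B_4). A semisimple Lie algebra decomposes uniquely as the direct sum of simple ideals, one per connected component of its Dynkin diagram, so g ≅ A_4 ⊕ B_4 (dimension 24 + 36 = 60).

A4 + B4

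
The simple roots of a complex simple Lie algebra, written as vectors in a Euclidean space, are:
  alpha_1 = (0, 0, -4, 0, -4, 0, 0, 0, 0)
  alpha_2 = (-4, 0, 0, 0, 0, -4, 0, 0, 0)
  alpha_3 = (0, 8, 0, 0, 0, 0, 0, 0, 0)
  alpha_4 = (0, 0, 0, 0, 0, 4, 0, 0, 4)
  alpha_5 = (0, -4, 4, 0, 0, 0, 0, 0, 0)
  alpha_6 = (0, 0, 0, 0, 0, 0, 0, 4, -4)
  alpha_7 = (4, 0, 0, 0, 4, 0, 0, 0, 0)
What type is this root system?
Compute the Cartan integers a_ij = 2(alpha_i, alpha_j)/(alpha_j, alpha_j); the resulting 7x7 Cartan matrix is
[[2, 0, 0, 0, -1, 0, -1], [0, 2, 0, -1, 0, 0, -1], [0, 0, 2, 0, -2, 0, 0], [0, -1, 0, 2, 0, -1, 0], [-1, 0, -1, 0, 2, 0, 0], [0, 0, 0, -1, 0, 2, 0], [-1, -1, 0, 0, 0, 0, 2]].
The roots have two lengths (squared-length ratio 2:1); the short ones are alpha_{1,2,4,5,6,7}. The associated Dynkin diagram is a chain of 7 nodes with a double edge at one end; the terminal node there is the unique long simple root (C_7), so the type is C_7 (the algebra sp(14)).

C_7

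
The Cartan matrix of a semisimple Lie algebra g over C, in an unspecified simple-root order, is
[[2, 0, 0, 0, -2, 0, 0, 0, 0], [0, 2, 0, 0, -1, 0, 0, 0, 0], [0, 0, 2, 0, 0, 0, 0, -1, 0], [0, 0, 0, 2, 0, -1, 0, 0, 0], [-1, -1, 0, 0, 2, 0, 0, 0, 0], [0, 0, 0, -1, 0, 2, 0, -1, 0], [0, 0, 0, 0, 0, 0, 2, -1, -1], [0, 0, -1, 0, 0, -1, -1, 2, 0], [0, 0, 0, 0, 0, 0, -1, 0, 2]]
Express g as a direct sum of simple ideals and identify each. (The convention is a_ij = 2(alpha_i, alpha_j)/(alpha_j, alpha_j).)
C_3 (sp(6)) + E_6

The diagram associated to this matrix has two connected components: the simple roots {alpha_1, alpha_2, alpha_5} form a chain of 3 nodes with a double edge at one end; the terminal node there is the unique long simple root (C_3), and {alpha_3, alpha_4, alpha_6, alpha_7, alpha_8, alpha_9} form a chain of 5 nodes with one extra node attached to the third node from one end (E_6). A semisimple Lie algebra decomposes uniquely as the direct sum of simple ideals, one per connected component of its Dynkin diagram, so g ≅ C_3 ⊕ E_6 (dimension 21 + 78 = 99).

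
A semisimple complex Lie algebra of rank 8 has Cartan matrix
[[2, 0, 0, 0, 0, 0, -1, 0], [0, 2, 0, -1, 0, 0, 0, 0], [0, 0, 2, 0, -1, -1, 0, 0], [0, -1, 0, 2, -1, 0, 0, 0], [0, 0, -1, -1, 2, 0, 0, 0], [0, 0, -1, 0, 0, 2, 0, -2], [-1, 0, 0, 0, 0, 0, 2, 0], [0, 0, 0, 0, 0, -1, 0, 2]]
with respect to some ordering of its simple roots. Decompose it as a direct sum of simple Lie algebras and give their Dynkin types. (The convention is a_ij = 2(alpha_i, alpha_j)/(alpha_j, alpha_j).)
The diagram associated to this matrix has two connected components: the simple roots {alpha_1, alpha_7} form a chain of 2 nodes with single edges (A_2), and {alpha_2, alpha_3, alpha_4, alpha_5, alpha_6, alpha_8} form a chain of 6 nodes with a double edge at one end; the terminal node there is the unique short simple root (B_6). A semisimple Lie algebra decomposes uniquely as the direct sum of simple ideals, one per connected component of its Dynkin diagram, so g ≅ A_2 ⊕ B_6 (dimension 8 + 78 = 86).

A_2 ⊕ B_6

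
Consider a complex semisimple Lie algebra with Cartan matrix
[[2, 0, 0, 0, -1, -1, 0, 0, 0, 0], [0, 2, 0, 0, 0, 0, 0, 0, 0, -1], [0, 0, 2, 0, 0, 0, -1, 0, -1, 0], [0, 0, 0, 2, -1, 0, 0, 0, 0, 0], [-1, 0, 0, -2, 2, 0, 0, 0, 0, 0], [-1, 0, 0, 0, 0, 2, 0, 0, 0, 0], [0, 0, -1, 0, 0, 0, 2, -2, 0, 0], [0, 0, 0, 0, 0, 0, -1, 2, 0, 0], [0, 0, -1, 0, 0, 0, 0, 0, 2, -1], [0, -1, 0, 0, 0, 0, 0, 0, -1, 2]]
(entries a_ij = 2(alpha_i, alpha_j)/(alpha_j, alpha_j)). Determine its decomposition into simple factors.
The diagram associated to this matrix has two connected components: the simple roots {alpha_1, alpha_4, alpha_5, alpha_6} form a chain of 4 nodes with a double edge at one end; the terminal node there is the unique short simple root (B_4), and {alpha_2, alpha_3, alpha_7, alpha_8, alpha_9, alpha_10} form a chain of 6 nodes with a double edge at one end; the terminal node there is the unique short simple root (B_6). A semisimple Lie algebra decomposes uniquely as the direct sum of simple ideals, one per connected component of its Dynkin diagram, so g ≅ B_4 ⊕ B_6 (dimension 36 + 78 = 114).

B4 ⊕ B6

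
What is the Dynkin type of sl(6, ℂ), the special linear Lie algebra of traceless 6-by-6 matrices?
A5

This is sl(6), which has dimension 6^2 - 1 = 35 and rank 6 - 1 = 5 (a Cartan subalgebra is the diagonal traceless matrices). In the classification of classical Lie algebras, the special linear algebra sl(n+1) has type A_n; here n = 5, so the Dynkin diagram is a chain of 5 nodes with single edges (A_5). Hence the type is A_5.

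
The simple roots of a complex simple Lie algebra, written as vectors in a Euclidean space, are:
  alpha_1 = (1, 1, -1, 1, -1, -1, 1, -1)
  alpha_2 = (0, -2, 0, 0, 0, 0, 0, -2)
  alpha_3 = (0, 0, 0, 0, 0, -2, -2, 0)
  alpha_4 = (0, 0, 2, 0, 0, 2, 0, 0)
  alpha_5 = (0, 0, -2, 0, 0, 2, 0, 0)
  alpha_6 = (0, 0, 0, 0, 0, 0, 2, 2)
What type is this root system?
Compute the Cartan integers a_ij = 2(alpha_i, alpha_j)/(alpha_j, alpha_j); the resulting 6x6 Cartan matrix is
[[2, 0, 0, -1, 0, 0], [0, 2, 0, 0, 0, -1], [0, 0, 2, -1, -1, -1], [-1, 0, -1, 2, 0, 0], [0, 0, -1, 0, 2, 0], [0, -1, -1, 0, 0, 2]].
All simple roots have the same length, so the diagram is simply laced. The associated Dynkin diagram is a chain of 5 nodes with one extra node attached to the third node from one end (E_6), so the type is E_6.

type E_6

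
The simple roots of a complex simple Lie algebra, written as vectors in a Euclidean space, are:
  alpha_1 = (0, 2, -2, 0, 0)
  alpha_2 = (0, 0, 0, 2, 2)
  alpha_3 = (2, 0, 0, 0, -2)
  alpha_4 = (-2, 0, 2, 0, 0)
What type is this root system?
type A_4

Compute the Cartan integers a_ij = 2(alpha_i, alpha_j)/(alpha_j, alpha_j); the resulting 4x4 Cartan matrix is
[[2, 0, 0, -1], [0, 2, -1, 0], [0, -1, 2, -1], [-1, 0, -1, 2]].
All simple roots have the same length, so the diagram is simply laced. The associated Dynkin diagram is a chain of 4 nodes with single edges (A_4), so the type is A_4 (the algebra sl(5)).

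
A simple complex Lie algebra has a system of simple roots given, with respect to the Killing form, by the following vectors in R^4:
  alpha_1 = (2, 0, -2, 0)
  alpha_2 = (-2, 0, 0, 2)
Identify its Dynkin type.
Compute the Cartan integers a_ij = 2(alpha_i, alpha_j)/(alpha_j, alpha_j); the resulting 2x2 Cartan matrix is
[[2, -1], [-1, 2]].
All simple roots have the same length, so the diagram is simply laced. The associated Dynkin diagram is a chain of 2 nodes with single edges (A_2), so the type is A_2 (the algebra sl(3)).

A2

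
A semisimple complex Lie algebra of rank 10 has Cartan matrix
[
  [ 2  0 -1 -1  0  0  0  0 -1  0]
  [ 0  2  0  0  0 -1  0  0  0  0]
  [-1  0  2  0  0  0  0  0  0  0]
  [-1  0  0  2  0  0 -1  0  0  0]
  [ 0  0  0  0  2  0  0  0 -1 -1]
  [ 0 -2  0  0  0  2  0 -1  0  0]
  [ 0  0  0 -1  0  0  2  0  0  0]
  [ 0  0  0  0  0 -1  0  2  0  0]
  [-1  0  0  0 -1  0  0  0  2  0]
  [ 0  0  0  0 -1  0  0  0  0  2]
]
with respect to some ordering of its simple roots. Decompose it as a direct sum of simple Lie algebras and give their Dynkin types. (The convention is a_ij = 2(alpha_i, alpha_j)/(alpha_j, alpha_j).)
The diagram associated to this matrix has two connected components: the simple roots {alpha_2, alpha_6, alpha_8} form a chain of 3 nodes with a double edge at one end; the terminal node there is the unique short simple root (B_3), and {alpha_1, alpha_3, alpha_4, alpha_5, alpha_7, alpha_9, alpha_10} form a chain of 6 nodes with one extra node attached to the third node from one end (E_7). A semisimple Lie algebra decomposes uniquely as the direct sum of simple ideals, one per connected component of its Dynkin diagram, so g ≅ B_3 ⊕ E_7 (dimension 21 + 133 = 154).

type B_3 + type E_7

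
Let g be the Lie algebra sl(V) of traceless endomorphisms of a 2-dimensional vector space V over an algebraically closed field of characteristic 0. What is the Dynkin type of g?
A_1 (sl(2))

This is sl(2), which has dimension 2^2 - 1 = 3 and rank 2 - 1 = 1 (a Cartan subalgebra is the diagonal traceless matrices). In the classification of classical Lie algebras, the special linear algebra sl(n+1) has type A_n; here n = 1, so the Dynkin diagram is a chain of 1 nodes with single edges (A_1). Hence the type is A_1.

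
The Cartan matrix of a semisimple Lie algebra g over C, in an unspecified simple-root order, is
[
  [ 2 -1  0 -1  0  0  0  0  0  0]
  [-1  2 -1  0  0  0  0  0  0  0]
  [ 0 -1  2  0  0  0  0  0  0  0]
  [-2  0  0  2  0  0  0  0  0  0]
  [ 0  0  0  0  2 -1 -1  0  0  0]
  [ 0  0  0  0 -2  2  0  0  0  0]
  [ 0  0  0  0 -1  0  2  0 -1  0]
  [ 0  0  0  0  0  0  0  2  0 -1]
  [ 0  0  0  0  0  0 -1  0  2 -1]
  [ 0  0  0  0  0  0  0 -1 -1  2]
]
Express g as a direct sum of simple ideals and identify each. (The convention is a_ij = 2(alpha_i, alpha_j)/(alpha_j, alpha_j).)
The diagram associated to this matrix has two connected components: the simple roots {alpha_1, alpha_2, alpha_3, alpha_4} form a chain of 4 nodes with a double edge at one end; the terminal node there is the unique long simple root (C_4), and {alpha_5, alpha_6, alpha_7, alpha_8, alpha_9, alpha_10} form a chain of 6 nodes with a double edge at one end; the terminal node there is the unique long simple root (C_6). A semisimple Lie algebra decomposes uniquely as the direct sum of simple ideals, one per connected component of its Dynkin diagram, so g ≅ C_4 ⊕ C_6 (dimension 36 + 78 = 114).

C4 + C6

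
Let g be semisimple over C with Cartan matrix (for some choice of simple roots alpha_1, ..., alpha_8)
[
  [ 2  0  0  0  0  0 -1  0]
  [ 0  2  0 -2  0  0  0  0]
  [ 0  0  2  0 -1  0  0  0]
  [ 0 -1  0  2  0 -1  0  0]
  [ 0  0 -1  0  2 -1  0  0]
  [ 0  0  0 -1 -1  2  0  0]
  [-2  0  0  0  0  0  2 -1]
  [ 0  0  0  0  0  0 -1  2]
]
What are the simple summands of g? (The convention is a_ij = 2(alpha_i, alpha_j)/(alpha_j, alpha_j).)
The diagram associated to this matrix has two connected components: the simple roots {alpha_1, alpha_7, alpha_8} form a chain of 3 nodes with a double edge at one end; the terminal node there is the unique short simple root (B_3), and {alpha_2, alpha_3, alpha_4, alpha_5, alpha_6} form a chain of 5 nodes with a double edge at one end; the terminal node there is the unique long simple root (C_5). A semisimple Lie algebra decomposes uniquely as the direct sum of simple ideals, one per connected component of its Dynkin diagram, so g ≅ B_3 ⊕ C_5 (dimension 21 + 55 = 76).

type B_3 + type C_5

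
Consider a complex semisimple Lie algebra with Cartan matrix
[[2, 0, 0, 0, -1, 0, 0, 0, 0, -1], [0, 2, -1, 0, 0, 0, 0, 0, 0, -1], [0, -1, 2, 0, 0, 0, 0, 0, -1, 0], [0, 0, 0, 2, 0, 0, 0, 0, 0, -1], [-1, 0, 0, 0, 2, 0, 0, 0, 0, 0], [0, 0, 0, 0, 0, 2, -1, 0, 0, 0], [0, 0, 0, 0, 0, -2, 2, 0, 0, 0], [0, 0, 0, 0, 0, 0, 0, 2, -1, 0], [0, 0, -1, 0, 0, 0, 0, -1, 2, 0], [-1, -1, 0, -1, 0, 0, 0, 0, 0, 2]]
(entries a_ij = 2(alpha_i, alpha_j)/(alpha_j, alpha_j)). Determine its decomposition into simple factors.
The diagram associated to this matrix has two connected components: the simple roots {alpha_6, alpha_7} form a chain of 2 nodes with a double edge at one end; the terminal node there is the unique short simple root (B_2), and {alpha_1, alpha_2, alpha_3, alpha_4, alpha_5, alpha_8, alpha_9, alpha_10} form a chain of 7 nodes with one extra node attached to the third node from one end (E_8). A semisimple Lie algebra decomposes uniquely as the direct sum of simple ideals, one per connected component of its Dynkin diagram, so g ≅ B_2 ⊕ E_8 (dimension 10 + 248 = 258).

B_2 + E_8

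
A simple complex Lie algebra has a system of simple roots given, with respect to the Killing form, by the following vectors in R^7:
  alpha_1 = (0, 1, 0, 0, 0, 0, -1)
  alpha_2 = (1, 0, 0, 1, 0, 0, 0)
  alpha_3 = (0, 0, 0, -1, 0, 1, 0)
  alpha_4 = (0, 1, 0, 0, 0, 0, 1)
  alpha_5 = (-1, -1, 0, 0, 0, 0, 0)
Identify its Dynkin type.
Compute the Cartan integers a_ij = 2(alpha_i, alpha_j)/(alpha_j, alpha_j); the resulting 5x5 Cartan matrix is
[[2, 0, 0, 0, -1], [0, 2, -1, 0, -1], [0, -1, 2, 0, 0], [0, 0, 0, 2, -1], [-1, -1, 0, -1, 2]].
All simple roots have the same length, so the diagram is simply laced. The associated Dynkin diagram is a chain of 3 nodes with a fork of two nodes at one end (D_5), so the type is D_5 (the algebra so(10)).

type D_5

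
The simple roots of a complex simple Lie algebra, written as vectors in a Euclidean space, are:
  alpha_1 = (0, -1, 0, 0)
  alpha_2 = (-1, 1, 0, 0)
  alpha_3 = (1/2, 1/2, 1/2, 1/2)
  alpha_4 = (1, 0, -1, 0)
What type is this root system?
type F_4

Compute the Cartan integers a_ij = 2(alpha_i, alpha_j)/(alpha_j, alpha_j); the resulting 4x4 Cartan matrix is
[[2, -1, -1, 0], [-2, 2, 0, -1], [-1, 0, 2, 0], [0, -1, 0, 2]].
The roots have two lengths (squared-length ratio 2:1); the short ones are alpha_{1,3}. The associated Dynkin diagram is a chain of 4 nodes with a double edge between the middle two (F_4), so the type is F_4.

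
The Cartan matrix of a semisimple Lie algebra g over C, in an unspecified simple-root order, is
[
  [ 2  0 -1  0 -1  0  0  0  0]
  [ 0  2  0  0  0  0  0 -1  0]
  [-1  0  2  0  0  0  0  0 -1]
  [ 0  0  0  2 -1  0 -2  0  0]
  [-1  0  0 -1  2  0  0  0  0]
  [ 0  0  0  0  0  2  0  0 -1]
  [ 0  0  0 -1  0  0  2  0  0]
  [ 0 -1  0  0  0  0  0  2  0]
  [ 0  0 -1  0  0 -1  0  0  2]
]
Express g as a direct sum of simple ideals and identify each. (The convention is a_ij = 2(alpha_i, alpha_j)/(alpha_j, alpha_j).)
type A_2 ⊕ type B_7

The diagram associated to this matrix has two connected components: the simple roots {alpha_2, alpha_8} form a chain of 2 nodes with single edges (A_2), and {alpha_1, alpha_3, alpha_4, alpha_5, alpha_6, alpha_7, alpha_9} form a chain of 7 nodes with a double edge at one end; the terminal node there is the unique short simple root (B_7). A semisimple Lie algebra decomposes uniquely as the direct sum of simple ideals, one per connected component of its Dynkin diagram, so g ≅ A_2 ⊕ B_7 (dimension 8 + 105 = 113).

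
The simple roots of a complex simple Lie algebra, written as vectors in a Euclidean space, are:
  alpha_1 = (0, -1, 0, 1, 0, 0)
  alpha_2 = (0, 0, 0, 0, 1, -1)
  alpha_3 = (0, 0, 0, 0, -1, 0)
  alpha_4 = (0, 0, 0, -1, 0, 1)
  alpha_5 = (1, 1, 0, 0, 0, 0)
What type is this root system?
B_5

Compute the Cartan integers a_ij = 2(alpha_i, alpha_j)/(alpha_j, alpha_j); the resulting 5x5 Cartan matrix is
[[2, 0, 0, -1, -1], [0, 2, -2, -1, 0], [0, -1, 2, 0, 0], [-1, -1, 0, 2, 0], [-1, 0, 0, 0, 2]].
The roots have two lengths (squared-length ratio 2:1); the short ones are alpha_{3}. The associated Dynkin diagram is a chain of 5 nodes with a double edge at one end; the terminal node there is the unique short simple root (B_5), so the type is B_5 (the algebra so(11)).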